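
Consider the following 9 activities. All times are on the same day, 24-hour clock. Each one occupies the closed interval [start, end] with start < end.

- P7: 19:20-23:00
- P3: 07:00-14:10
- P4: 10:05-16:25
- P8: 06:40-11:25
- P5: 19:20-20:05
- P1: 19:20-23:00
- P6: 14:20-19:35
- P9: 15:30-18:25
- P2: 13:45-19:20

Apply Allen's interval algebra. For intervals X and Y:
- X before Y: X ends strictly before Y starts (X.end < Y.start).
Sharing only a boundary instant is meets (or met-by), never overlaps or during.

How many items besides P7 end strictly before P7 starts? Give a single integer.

4

Target P7 = [19:20, 23:00].
P1 [19:20, 23:00] → equals → no.
P2 [13:45, 19:20] → meets → no.
P3 [07:00, 14:10] → before → counts.
P4 [10:05, 16:25] → before → counts.
P5 [19:20, 20:05] → starts → no.
P6 [14:20, 19:35] → overlaps → no.
P8 [06:40, 11:25] → before → counts.
P9 [15:30, 18:25] → before → counts.
Total: 4.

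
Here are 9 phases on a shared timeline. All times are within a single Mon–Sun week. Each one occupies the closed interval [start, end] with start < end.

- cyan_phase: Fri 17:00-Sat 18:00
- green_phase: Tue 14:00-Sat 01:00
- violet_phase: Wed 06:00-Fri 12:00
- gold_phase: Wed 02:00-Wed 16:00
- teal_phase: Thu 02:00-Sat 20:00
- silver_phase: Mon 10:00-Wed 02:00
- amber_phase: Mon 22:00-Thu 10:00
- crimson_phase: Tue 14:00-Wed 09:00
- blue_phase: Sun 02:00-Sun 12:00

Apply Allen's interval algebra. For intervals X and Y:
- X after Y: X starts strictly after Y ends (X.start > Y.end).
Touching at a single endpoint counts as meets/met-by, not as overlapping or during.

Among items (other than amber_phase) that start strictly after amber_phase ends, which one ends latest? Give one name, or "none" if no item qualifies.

Target amber_phase = [Mon 22:00, Thu 10:00].
blue_phase [Sun 02:00, Sun 12:00] → after → candidate.
crimson_phase [Tue 14:00, Wed 09:00] → during → excluded.
cyan_phase [Fri 17:00, Sat 18:00] → after → candidate.
gold_phase [Wed 02:00, Wed 16:00] → during → excluded.
green_phase [Tue 14:00, Sat 01:00] → overlapped-by → excluded.
silver_phase [Mon 10:00, Wed 02:00] → overlaps → excluded.
teal_phase [Thu 02:00, Sat 20:00] → overlapped-by → excluded.
violet_phase [Wed 06:00, Fri 12:00] → overlapped-by → excluded.
Among candidates, latest end is Sun 12:00 → blue_phase.

blue_phase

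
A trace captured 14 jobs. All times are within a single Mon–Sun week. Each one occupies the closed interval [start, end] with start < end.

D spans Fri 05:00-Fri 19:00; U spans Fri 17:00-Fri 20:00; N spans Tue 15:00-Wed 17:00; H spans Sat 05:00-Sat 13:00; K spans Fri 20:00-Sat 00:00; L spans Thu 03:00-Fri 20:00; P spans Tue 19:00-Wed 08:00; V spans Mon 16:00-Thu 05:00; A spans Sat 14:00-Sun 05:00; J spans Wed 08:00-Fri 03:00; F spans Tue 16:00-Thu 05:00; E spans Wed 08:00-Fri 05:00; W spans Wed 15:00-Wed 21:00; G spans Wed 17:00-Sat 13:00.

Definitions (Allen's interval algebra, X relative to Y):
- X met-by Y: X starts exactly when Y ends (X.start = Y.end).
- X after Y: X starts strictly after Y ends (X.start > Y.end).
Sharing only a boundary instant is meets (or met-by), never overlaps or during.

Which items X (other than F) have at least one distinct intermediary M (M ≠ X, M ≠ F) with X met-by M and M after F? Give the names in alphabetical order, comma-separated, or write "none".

Target F = [Tue 16:00, Thu 05:00].
Intermediaries M with M after F: A, D, H, K, U.
Via A — items with X met-by A: none.
Via D — items with X met-by D: none.
Via H — items with X met-by H: none.
Via K — items with X met-by K: none.
Via U — items with X met-by U: K.
Union: K.

K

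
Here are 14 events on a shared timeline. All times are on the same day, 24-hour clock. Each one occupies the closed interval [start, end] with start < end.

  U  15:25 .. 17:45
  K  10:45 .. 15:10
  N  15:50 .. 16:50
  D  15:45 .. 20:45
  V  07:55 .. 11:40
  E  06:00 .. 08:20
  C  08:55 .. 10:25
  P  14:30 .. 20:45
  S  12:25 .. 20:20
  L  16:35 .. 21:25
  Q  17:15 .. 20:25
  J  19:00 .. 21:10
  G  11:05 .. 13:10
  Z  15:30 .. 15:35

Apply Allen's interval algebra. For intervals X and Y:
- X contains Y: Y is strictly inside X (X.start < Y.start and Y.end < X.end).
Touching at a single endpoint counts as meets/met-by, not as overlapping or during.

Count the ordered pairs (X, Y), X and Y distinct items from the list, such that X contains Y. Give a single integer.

Checking all 182 ordered pairs for relation 'contains'; matching pairs in alphabetical order:
(D, N): D contains N ✓
(D, Q): D contains Q ✓
(K, G): K contains G ✓
(L, J): L contains J ✓
(L, Q): L contains Q ✓
(P, N): P contains N ✓
(P, Q): P contains Q ✓
(P, U): P contains U ✓
(P, Z): P contains Z ✓
(S, N): S contains N ✓
(S, U): S contains U ✓
(S, Z): S contains Z ✓
(U, N): U contains N ✓
(U, Z): U contains Z ✓
(V, C): V contains C ✓
Count: 15.

15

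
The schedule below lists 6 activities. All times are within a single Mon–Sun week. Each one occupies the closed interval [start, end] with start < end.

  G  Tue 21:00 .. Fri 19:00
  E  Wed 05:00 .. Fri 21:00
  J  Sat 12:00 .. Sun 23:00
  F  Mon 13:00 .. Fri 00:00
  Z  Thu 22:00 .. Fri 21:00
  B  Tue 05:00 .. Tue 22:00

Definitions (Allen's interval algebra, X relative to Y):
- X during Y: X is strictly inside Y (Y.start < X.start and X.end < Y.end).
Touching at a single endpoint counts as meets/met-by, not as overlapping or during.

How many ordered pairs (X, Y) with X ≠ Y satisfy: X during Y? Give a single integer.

Checking all 30 ordered pairs for relation 'during'; matching pairs in alphabetical order:
(B, F): B during F ✓
Count: 1.

1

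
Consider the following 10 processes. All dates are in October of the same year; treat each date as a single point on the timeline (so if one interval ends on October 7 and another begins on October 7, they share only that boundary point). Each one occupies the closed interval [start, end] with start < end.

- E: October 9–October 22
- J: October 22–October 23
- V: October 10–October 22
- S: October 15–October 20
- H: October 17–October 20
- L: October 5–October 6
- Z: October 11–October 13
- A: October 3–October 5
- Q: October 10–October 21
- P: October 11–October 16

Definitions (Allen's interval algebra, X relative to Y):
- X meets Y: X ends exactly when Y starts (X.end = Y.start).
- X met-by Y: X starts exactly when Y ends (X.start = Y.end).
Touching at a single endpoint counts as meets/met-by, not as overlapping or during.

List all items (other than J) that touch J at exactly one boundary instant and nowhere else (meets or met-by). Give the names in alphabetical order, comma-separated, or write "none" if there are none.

Target J = [October 22, October 23].
A [October 3, October 5] → before → no.
E [October 9, October 22] → meets → yes.
H [October 17, October 20] → before → no.
L [October 5, October 6] → before → no.
P [October 11, October 16] → before → no.
Q [October 10, October 21] → before → no.
S [October 15, October 20] → before → no.
V [October 10, October 22] → meets → yes.
Z [October 11, October 13] → before → no.
Result: E, V.

E, V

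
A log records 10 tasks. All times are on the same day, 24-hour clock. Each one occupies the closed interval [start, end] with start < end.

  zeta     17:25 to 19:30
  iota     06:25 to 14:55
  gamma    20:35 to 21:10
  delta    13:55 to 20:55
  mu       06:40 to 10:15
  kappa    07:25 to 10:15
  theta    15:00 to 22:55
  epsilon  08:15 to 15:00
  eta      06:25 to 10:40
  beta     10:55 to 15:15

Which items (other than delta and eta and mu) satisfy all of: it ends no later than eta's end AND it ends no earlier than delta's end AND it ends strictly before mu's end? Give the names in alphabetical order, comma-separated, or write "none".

none

Conditions: its end is no later than eta's end (X.end <= 10:40) AND its end is no earlier than delta's end (X.end >= 20:55) AND its end is strictly before mu's end (X.end < 10:15).
beta: end 15:15 <= 10:40? ✗; end 15:15 >= 20:55? ✗; end 15:15 < 10:15? ✗ → no.
epsilon: end 15:00 <= 10:40? ✗; end 15:00 >= 20:55? ✗; end 15:00 < 10:15? ✗ → no.
gamma: end 21:10 <= 10:40? ✗; end 21:10 >= 20:55? ✓; end 21:10 < 10:15? ✗ → no.
iota: end 14:55 <= 10:40? ✗; end 14:55 >= 20:55? ✗; end 14:55 < 10:15? ✗ → no.
kappa: end 10:15 <= 10:40? ✓; end 10:15 >= 20:55? ✗; end 10:15 < 10:15? ✗ → no.
theta: end 22:55 <= 10:40? ✗; end 22:55 >= 20:55? ✓; end 22:55 < 10:15? ✗ → no.
zeta: end 19:30 <= 10:40? ✗; end 19:30 >= 20:55? ✗; end 19:30 < 10:15? ✗ → no.
Result: none.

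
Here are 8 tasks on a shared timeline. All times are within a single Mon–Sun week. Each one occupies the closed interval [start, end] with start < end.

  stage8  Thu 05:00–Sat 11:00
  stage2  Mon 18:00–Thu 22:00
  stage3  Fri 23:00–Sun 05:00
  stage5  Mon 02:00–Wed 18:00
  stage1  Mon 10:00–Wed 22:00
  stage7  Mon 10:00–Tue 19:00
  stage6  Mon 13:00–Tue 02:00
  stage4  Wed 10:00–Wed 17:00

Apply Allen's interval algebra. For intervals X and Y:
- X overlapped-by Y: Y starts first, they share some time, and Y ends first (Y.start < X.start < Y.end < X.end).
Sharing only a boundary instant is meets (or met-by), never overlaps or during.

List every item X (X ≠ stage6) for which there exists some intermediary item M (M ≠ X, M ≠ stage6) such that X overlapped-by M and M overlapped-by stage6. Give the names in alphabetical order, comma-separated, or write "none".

Target stage6 = [Mon 13:00, Tue 02:00].
Intermediaries M with M overlapped-by stage6: stage2.
Via stage2 — items with X overlapped-by stage2: stage8.
Union: stage8.

stage8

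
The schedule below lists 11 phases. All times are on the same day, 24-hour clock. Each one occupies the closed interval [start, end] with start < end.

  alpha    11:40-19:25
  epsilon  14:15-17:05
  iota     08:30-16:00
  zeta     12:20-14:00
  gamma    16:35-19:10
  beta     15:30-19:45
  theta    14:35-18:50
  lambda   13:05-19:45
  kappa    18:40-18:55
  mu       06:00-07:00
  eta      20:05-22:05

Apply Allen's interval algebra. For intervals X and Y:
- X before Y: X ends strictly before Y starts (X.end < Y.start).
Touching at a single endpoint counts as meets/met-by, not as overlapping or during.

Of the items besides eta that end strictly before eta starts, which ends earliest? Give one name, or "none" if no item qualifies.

mu

Target eta = [20:05, 22:05].
alpha [11:40, 19:25] → before → candidate.
beta [15:30, 19:45] → before → candidate.
epsilon [14:15, 17:05] → before → candidate.
gamma [16:35, 19:10] → before → candidate.
iota [08:30, 16:00] → before → candidate.
kappa [18:40, 18:55] → before → candidate.
lambda [13:05, 19:45] → before → candidate.
mu [06:00, 07:00] → before → candidate.
theta [14:35, 18:50] → before → candidate.
zeta [12:20, 14:00] → before → candidate.
Among candidates, earliest end is 07:00 → mu.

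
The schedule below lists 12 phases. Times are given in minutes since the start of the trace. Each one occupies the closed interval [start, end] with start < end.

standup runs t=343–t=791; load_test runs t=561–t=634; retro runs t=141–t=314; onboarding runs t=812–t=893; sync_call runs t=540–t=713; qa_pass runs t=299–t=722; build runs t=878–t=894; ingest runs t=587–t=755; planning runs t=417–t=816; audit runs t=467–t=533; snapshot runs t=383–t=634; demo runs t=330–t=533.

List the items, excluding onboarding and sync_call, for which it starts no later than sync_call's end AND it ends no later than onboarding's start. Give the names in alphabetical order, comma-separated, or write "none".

audit, demo, ingest, load_test, qa_pass, retro, snapshot, standup

Conditions: its start is no later than sync_call's end (X.start <= t=713) AND its end is no later than onboarding's start (X.end <= t=812).
audit: start t=467 <= t=713? ✓; end t=533 <= t=812? ✓ → yes.
build: start t=878 <= t=713? ✗; end t=894 <= t=812? ✗ → no.
demo: start t=330 <= t=713? ✓; end t=533 <= t=812? ✓ → yes.
ingest: start t=587 <= t=713? ✓; end t=755 <= t=812? ✓ → yes.
load_test: start t=561 <= t=713? ✓; end t=634 <= t=812? ✓ → yes.
planning: start t=417 <= t=713? ✓; end t=816 <= t=812? ✗ → no.
qa_pass: start t=299 <= t=713? ✓; end t=722 <= t=812? ✓ → yes.
retro: start t=141 <= t=713? ✓; end t=314 <= t=812? ✓ → yes.
snapshot: start t=383 <= t=713? ✓; end t=634 <= t=812? ✓ → yes.
standup: start t=343 <= t=713? ✓; end t=791 <= t=812? ✓ → yes.
Result: audit, demo, ingest, load_test, qa_pass, retro, snapshot, standup.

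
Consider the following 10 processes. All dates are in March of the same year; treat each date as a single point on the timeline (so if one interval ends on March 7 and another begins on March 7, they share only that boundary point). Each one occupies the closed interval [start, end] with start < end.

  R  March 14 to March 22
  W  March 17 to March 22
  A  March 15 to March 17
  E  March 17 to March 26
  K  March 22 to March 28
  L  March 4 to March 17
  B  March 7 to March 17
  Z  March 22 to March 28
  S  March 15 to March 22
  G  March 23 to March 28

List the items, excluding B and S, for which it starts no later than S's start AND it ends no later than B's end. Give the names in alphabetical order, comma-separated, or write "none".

A, L

Conditions: its start is no later than S's start (X.start <= March 15) AND its end is no later than B's end (X.end <= March 17).
A: start March 15 <= March 15? ✓; end March 17 <= March 17? ✓ → yes.
E: start March 17 <= March 15? ✗; end March 26 <= March 17? ✗ → no.
G: start March 23 <= March 15? ✗; end March 28 <= March 17? ✗ → no.
K: start March 22 <= March 15? ✗; end March 28 <= March 17? ✗ → no.
L: start March 4 <= March 15? ✓; end March 17 <= March 17? ✓ → yes.
R: start March 14 <= March 15? ✓; end March 22 <= March 17? ✗ → no.
W: start March 17 <= March 15? ✗; end March 22 <= March 17? ✗ → no.
Z: start March 22 <= March 15? ✗; end March 28 <= March 17? ✗ → no.
Result: A, L.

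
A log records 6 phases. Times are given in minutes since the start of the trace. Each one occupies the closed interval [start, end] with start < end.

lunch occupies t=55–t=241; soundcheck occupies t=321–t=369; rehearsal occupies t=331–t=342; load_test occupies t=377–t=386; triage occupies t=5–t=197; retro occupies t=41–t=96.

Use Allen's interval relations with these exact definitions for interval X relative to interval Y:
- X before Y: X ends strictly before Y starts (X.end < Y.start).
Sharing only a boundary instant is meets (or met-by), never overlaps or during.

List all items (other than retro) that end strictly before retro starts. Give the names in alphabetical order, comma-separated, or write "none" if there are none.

none

Target retro = [t=41, t=96].
load_test [t=377, t=386] → after → no.
lunch [t=55, t=241] → overlapped-by → no.
rehearsal [t=331, t=342] → after → no.
soundcheck [t=321, t=369] → after → no.
triage [t=5, t=197] → contains → no.
Result: none.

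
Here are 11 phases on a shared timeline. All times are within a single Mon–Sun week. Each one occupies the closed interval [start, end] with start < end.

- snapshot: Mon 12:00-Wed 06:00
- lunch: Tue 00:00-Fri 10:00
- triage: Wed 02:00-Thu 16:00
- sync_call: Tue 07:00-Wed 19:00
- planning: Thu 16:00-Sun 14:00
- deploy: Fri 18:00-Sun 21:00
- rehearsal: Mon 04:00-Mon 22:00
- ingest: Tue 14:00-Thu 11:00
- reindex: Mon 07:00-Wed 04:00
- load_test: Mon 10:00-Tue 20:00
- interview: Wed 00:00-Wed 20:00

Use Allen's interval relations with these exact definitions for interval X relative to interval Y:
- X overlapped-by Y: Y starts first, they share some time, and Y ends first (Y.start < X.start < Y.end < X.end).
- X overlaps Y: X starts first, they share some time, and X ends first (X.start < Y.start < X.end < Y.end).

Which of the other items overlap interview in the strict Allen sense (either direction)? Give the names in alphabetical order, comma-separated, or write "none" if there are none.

reindex, snapshot, sync_call, triage

Target interview = [Wed 00:00, Wed 20:00].
deploy [Fri 18:00, Sun 21:00] → after → no.
ingest [Tue 14:00, Thu 11:00] → contains → no.
load_test [Mon 10:00, Tue 20:00] → before → no.
lunch [Tue 00:00, Fri 10:00] → contains → no.
planning [Thu 16:00, Sun 14:00] → after → no.
rehearsal [Mon 04:00, Mon 22:00] → before → no.
reindex [Mon 07:00, Wed 04:00] → overlaps → yes.
snapshot [Mon 12:00, Wed 06:00] → overlaps → yes.
sync_call [Tue 07:00, Wed 19:00] → overlaps → yes.
triage [Wed 02:00, Thu 16:00] → overlapped-by → yes.
Result: reindex, snapshot, sync_call, triage.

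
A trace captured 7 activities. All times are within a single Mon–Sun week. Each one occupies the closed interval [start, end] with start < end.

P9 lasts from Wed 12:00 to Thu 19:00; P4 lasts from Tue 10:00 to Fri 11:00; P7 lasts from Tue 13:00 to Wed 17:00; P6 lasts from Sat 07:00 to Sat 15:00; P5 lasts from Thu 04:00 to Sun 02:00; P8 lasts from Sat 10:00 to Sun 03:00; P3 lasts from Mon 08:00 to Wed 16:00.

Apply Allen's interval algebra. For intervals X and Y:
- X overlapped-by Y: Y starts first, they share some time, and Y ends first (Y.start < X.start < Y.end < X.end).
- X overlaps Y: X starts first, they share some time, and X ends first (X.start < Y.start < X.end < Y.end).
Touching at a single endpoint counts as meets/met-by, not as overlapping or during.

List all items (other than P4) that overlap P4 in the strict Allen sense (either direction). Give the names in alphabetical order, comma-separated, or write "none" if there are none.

Target P4 = [Tue 10:00, Fri 11:00].
P3 [Mon 08:00, Wed 16:00] → overlaps → yes.
P5 [Thu 04:00, Sun 02:00] → overlapped-by → yes.
P6 [Sat 07:00, Sat 15:00] → after → no.
P7 [Tue 13:00, Wed 17:00] → during → no.
P8 [Sat 10:00, Sun 03:00] → after → no.
P9 [Wed 12:00, Thu 19:00] → during → no.
Result: P3, P5.

P3, P5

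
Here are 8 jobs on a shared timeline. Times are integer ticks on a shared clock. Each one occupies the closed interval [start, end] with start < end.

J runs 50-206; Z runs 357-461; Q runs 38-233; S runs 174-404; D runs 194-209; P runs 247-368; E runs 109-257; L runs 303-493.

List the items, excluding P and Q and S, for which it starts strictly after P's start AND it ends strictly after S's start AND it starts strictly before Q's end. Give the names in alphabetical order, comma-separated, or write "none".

none

Conditions: its start is strictly after P's start (X.start > 247) AND its end is strictly after S's start (X.end > 174) AND its start is strictly before Q's end (X.start < 233).
D: start 194 > 247? ✗; end 209 > 174? ✓; start 194 < 233? ✓ → no.
E: start 109 > 247? ✗; end 257 > 174? ✓; start 109 < 233? ✓ → no.
J: start 50 > 247? ✗; end 206 > 174? ✓; start 50 < 233? ✓ → no.
L: start 303 > 247? ✓; end 493 > 174? ✓; start 303 < 233? ✗ → no.
Z: start 357 > 247? ✓; end 461 > 174? ✓; start 357 < 233? ✗ → no.
Result: none.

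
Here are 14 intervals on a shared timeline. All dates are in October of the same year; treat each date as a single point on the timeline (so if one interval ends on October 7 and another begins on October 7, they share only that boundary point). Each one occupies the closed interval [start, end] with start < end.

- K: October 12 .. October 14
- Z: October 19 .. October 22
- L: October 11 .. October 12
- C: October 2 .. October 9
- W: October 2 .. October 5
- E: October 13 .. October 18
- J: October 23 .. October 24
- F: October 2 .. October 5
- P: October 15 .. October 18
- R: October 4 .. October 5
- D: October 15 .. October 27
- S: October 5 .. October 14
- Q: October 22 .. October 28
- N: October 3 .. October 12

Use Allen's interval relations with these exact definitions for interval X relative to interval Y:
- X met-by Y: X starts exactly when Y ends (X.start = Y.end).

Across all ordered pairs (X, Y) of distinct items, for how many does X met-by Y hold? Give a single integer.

Checking all 182 ordered pairs for relation 'met-by'; matching pairs in alphabetical order:
(K, L): K met-by L ✓
(K, N): K met-by N ✓
(Q, Z): Q met-by Z ✓
(S, F): S met-by F ✓
(S, R): S met-by R ✓
(S, W): S met-by W ✓
Count: 6.

6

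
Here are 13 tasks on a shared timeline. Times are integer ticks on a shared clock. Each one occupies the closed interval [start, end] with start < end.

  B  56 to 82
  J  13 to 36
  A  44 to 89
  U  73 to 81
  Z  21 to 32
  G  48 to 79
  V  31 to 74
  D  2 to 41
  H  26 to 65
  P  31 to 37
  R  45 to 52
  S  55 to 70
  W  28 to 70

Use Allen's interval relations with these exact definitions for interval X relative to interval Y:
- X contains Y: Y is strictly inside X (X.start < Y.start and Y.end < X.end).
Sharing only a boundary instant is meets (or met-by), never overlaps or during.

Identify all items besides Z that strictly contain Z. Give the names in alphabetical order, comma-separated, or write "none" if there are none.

D, J

Target Z = [21, 32].
A [44, 89] → after → no.
B [56, 82] → after → no.
D [2, 41] → contains → yes.
G [48, 79] → after → no.
H [26, 65] → overlapped-by → no.
J [13, 36] → contains → yes.
P [31, 37] → overlapped-by → no.
R [45, 52] → after → no.
S [55, 70] → after → no.
U [73, 81] → after → no.
V [31, 74] → overlapped-by → no.
W [28, 70] → overlapped-by → no.
Result: D, J.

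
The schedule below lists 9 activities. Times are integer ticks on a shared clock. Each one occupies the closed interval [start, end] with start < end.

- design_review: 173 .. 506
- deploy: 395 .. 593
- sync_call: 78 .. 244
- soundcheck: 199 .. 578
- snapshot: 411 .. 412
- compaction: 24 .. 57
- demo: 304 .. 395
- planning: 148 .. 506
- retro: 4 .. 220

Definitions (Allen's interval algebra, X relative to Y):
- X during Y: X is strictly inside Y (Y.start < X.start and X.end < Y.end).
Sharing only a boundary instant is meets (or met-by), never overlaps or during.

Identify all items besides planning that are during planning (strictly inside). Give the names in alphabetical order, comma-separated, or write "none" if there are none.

demo, snapshot

Target planning = [148, 506].
compaction [24, 57] → before → no.
demo [304, 395] → during → yes.
deploy [395, 593] → overlapped-by → no.
design_review [173, 506] → finishes → no.
retro [4, 220] → overlaps → no.
snapshot [411, 412] → during → yes.
soundcheck [199, 578] → overlapped-by → no.
sync_call [78, 244] → overlaps → no.
Result: demo, snapshot.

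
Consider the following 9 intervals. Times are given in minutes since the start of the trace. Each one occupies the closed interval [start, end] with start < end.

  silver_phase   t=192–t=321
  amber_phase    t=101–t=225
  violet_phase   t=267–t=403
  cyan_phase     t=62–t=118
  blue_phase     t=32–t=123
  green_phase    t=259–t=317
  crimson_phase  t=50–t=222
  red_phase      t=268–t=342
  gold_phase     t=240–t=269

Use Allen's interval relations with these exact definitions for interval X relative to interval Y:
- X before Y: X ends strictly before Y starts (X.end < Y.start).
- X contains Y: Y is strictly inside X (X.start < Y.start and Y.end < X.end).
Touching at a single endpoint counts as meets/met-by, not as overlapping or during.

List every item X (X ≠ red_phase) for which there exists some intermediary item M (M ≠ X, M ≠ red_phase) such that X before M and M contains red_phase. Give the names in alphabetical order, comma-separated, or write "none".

amber_phase, blue_phase, crimson_phase, cyan_phase

Target red_phase = [t=268, t=342].
Intermediaries M with M contains red_phase: violet_phase.
Via violet_phase — items with X before violet_phase: amber_phase, blue_phase, crimson_phase, cyan_phase.
Union: amber_phase, blue_phase, crimson_phase, cyan_phase.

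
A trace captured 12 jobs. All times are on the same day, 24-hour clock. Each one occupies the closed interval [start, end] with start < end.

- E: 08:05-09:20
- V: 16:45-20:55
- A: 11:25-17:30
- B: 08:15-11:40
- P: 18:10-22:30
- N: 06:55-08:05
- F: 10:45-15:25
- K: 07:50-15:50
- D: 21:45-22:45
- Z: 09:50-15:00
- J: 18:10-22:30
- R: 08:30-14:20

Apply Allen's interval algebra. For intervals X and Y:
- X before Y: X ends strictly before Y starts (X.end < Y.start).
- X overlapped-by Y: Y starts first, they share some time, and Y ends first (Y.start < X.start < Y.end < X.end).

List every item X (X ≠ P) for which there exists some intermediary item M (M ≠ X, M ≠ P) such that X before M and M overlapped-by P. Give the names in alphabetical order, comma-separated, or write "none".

A, B, E, F, K, N, R, V, Z

Target P = [18:10, 22:30].
Intermediaries M with M overlapped-by P: D.
Via D — items with X before D: A, B, E, F, K, N, R, V, Z.
Union: A, B, E, F, K, N, R, V, Z.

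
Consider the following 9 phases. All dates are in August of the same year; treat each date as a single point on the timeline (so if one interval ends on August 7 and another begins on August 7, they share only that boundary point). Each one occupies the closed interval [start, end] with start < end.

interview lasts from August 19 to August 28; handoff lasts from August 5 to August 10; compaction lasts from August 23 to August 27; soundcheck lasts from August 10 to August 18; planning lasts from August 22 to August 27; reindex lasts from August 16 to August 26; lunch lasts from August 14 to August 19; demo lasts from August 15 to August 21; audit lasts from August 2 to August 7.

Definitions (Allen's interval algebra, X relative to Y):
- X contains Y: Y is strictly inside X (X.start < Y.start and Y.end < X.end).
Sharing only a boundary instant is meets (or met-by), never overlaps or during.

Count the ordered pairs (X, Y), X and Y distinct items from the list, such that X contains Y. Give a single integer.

Checking all 72 ordered pairs for relation 'contains'; matching pairs in alphabetical order:
(interview, compaction): interview contains compaction ✓
(interview, planning): interview contains planning ✓
Count: 2.

2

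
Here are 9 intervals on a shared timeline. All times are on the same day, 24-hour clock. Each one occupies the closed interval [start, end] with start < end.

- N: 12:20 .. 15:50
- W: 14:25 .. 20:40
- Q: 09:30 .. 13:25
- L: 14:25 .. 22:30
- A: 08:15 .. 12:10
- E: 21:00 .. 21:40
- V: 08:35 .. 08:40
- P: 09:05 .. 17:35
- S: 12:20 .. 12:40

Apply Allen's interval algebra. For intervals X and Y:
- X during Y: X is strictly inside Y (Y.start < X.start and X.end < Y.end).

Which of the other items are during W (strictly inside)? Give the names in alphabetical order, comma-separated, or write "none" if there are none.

Target W = [14:25, 20:40].
A [08:15, 12:10] → before → no.
E [21:00, 21:40] → after → no.
L [14:25, 22:30] → started-by → no.
N [12:20, 15:50] → overlaps → no.
P [09:05, 17:35] → overlaps → no.
Q [09:30, 13:25] → before → no.
S [12:20, 12:40] → before → no.
V [08:35, 08:40] → before → no.
Result: none.

none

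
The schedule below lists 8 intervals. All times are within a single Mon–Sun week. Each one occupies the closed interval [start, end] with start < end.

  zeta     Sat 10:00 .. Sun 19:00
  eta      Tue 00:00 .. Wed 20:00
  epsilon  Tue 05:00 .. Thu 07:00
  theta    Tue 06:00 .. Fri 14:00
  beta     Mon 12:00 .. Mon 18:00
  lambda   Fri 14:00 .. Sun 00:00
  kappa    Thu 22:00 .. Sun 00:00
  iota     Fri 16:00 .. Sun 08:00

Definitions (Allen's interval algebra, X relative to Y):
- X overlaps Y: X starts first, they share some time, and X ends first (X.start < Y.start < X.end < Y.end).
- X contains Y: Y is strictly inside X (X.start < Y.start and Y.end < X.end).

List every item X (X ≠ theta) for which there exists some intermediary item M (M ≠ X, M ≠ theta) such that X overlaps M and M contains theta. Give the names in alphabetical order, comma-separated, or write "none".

none

Target theta = [Tue 06:00, Fri 14:00].
Intermediaries M with M contains theta: none.
Union: none.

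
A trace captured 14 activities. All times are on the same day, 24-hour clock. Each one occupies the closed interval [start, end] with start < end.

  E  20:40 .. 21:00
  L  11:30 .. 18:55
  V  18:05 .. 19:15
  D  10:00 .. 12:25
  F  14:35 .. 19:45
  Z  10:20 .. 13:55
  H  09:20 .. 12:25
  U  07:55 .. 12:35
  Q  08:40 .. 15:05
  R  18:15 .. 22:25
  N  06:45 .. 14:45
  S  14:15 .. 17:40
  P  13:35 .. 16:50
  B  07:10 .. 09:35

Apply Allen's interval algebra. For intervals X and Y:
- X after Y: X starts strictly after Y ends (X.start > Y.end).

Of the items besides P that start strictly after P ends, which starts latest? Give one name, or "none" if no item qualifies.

E

Target P = [13:35, 16:50].
B [07:10, 09:35] → before → excluded.
D [10:00, 12:25] → before → excluded.
E [20:40, 21:00] → after → candidate.
F [14:35, 19:45] → overlapped-by → excluded.
H [09:20, 12:25] → before → excluded.
L [11:30, 18:55] → contains → excluded.
N [06:45, 14:45] → overlaps → excluded.
Q [08:40, 15:05] → overlaps → excluded.
R [18:15, 22:25] → after → candidate.
S [14:15, 17:40] → overlapped-by → excluded.
U [07:55, 12:35] → before → excluded.
V [18:05, 19:15] → after → candidate.
Z [10:20, 13:55] → overlaps → excluded.
Among candidates, latest start is 20:40 → E.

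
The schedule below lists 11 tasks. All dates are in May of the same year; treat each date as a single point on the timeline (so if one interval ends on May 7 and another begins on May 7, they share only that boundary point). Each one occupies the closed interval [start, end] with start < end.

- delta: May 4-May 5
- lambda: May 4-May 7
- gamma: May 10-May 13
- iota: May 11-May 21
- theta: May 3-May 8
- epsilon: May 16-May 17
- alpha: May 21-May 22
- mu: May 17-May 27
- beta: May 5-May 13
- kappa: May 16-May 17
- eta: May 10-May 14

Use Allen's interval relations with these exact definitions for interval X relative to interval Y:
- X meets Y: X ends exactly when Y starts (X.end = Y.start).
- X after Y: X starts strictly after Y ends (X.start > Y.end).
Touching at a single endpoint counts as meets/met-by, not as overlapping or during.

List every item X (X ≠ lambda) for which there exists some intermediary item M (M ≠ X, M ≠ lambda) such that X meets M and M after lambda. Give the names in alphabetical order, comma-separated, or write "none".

Target lambda = [May 4, May 7].
Intermediaries M with M after lambda: alpha, epsilon, eta, gamma, iota, kappa, mu.
Via alpha — items with X meets alpha: iota.
Via epsilon — items with X meets epsilon: none.
Via eta — items with X meets eta: none.
Via gamma — items with X meets gamma: none.
Via iota — items with X meets iota: none.
Via kappa — items with X meets kappa: none.
Via mu — items with X meets mu: epsilon, kappa.
Union: epsilon, iota, kappa.

epsilon, iota, kappa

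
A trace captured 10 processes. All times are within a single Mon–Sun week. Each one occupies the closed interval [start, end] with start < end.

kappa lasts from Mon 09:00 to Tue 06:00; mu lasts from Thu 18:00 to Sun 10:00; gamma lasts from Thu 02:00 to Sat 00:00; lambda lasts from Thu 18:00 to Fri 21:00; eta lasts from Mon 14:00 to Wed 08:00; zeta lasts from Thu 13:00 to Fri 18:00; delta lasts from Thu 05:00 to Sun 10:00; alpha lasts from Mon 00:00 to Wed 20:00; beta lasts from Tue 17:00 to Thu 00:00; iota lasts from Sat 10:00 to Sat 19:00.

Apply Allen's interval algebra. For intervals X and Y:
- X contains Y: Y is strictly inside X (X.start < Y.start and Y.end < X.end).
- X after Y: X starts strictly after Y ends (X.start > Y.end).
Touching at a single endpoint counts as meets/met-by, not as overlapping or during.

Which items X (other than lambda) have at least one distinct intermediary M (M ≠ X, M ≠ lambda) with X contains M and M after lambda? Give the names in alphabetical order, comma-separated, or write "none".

Target lambda = [Thu 18:00, Fri 21:00].
Intermediaries M with M after lambda: iota.
Via iota — items with X contains iota: delta, mu.
Union: delta, mu.

delta, mu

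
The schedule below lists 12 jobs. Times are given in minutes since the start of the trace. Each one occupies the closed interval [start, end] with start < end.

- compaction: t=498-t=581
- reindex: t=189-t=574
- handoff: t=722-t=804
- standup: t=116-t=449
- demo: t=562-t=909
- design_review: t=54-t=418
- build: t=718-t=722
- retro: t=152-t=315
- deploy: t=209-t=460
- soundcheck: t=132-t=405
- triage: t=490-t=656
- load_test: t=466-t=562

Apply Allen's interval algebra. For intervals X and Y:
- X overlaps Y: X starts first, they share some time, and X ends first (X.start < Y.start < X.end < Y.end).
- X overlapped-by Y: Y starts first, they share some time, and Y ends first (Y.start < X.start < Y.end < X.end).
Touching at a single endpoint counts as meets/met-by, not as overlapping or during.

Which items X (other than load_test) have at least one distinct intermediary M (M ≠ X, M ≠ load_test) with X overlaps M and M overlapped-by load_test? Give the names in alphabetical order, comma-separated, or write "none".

Target load_test = [t=466, t=562].
Intermediaries M with M overlapped-by load_test: compaction, triage.
Via compaction — items with X overlaps compaction: reindex.
Via triage — items with X overlaps triage: reindex.
Union: reindex.

reindex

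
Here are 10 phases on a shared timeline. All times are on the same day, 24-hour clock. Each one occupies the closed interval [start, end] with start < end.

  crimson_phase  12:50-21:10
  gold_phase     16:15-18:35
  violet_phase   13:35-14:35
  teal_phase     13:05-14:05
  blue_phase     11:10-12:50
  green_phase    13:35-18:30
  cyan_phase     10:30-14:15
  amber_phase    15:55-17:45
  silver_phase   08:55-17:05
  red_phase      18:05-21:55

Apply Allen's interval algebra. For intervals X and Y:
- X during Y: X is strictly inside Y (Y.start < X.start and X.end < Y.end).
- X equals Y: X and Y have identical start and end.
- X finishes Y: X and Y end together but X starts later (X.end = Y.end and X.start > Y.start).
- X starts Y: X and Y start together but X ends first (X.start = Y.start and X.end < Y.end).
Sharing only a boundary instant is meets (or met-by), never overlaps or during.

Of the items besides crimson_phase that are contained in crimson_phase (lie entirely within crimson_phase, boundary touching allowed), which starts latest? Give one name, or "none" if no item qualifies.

gold_phase

Target crimson_phase = [12:50, 21:10].
amber_phase [15:55, 17:45] → during → candidate.
blue_phase [11:10, 12:50] → meets → excluded.
cyan_phase [10:30, 14:15] → overlaps → excluded.
gold_phase [16:15, 18:35] → during → candidate.
green_phase [13:35, 18:30] → during → candidate.
red_phase [18:05, 21:55] → overlapped-by → excluded.
silver_phase [08:55, 17:05] → overlaps → excluded.
teal_phase [13:05, 14:05] → during → candidate.
violet_phase [13:35, 14:35] → during → candidate.
Among candidates, latest start is 16:15 → gold_phase.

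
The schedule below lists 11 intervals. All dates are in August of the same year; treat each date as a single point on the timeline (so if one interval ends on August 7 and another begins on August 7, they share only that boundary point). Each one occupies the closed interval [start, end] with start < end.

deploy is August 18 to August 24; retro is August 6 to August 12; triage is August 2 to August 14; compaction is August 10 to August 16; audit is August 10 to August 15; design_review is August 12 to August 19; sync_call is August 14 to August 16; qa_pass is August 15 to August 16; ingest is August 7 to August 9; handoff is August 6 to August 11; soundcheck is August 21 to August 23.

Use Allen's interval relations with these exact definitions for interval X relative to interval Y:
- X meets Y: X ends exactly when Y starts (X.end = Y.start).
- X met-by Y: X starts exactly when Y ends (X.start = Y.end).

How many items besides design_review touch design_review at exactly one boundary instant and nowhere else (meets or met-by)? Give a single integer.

Target design_review = [August 12, August 19].
audit [August 10, August 15] → overlaps → no.
compaction [August 10, August 16] → overlaps → no.
deploy [August 18, August 24] → overlapped-by → no.
handoff [August 6, August 11] → before → no.
ingest [August 7, August 9] → before → no.
qa_pass [August 15, August 16] → during → no.
retro [August 6, August 12] → meets → counts.
soundcheck [August 21, August 23] → after → no.
sync_call [August 14, August 16] → during → no.
triage [August 2, August 14] → overlaps → no.
Total: 1.

1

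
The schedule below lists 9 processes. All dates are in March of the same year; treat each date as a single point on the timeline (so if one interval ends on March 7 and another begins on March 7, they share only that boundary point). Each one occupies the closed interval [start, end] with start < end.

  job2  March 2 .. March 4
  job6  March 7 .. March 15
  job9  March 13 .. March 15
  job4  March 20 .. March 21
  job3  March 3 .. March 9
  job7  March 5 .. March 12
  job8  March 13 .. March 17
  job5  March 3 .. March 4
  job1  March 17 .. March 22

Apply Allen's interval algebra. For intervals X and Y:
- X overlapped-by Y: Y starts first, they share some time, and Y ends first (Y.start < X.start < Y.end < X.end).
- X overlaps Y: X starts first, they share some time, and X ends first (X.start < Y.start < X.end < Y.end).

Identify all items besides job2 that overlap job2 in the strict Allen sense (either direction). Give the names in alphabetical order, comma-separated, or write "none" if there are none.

job3

Target job2 = [March 2, March 4].
job1 [March 17, March 22] → after → no.
job3 [March 3, March 9] → overlapped-by → yes.
job4 [March 20, March 21] → after → no.
job5 [March 3, March 4] → finishes → no.
job6 [March 7, March 15] → after → no.
job7 [March 5, March 12] → after → no.
job8 [March 13, March 17] → after → no.
job9 [March 13, March 15] → after → no.
Result: job3.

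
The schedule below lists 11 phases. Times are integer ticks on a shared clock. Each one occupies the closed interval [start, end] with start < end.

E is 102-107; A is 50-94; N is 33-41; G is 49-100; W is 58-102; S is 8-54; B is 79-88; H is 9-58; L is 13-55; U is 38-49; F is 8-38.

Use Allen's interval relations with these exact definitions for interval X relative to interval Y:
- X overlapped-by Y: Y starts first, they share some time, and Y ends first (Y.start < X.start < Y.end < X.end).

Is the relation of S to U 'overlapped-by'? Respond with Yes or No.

No

S = [8, 54], U = [38, 49].
Actual relation of S to U: contains.
Asked whether 'overlapped-by' holds → No.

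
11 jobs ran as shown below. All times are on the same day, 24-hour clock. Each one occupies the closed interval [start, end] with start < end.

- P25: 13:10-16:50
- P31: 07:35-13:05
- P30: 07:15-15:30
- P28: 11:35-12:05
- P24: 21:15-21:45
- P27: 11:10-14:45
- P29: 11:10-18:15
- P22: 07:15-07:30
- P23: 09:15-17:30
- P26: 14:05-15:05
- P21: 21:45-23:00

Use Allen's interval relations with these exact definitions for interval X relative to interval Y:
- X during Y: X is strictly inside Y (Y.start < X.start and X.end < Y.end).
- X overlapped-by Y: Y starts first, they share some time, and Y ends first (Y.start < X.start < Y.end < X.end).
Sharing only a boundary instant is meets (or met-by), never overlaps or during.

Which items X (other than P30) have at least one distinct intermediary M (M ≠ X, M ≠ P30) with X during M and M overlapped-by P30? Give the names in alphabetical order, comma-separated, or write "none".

P25, P26, P27, P28

Target P30 = [07:15, 15:30].
Intermediaries M with M overlapped-by P30: P23, P25, P29.
Via P23 — items with X during P23: P25, P26, P27, P28.
Via P25 — items with X during P25: P26.
Via P29 — items with X during P29: P25, P26, P28.
Union: P25, P26, P27, P28.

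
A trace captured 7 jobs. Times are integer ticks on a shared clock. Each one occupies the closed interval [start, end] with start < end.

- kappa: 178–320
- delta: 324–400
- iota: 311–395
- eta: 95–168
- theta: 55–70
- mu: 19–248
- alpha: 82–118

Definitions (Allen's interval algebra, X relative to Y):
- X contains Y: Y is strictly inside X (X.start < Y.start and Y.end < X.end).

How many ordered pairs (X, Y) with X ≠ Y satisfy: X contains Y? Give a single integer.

Checking all 42 ordered pairs for relation 'contains'; matching pairs in alphabetical order:
(mu, alpha): mu contains alpha ✓
(mu, eta): mu contains eta ✓
(mu, theta): mu contains theta ✓
Count: 3.

3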